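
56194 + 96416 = 152610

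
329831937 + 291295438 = 621127375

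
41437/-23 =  - 41437/23 =- 1801.61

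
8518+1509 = 10027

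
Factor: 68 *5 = 340 = 2^2*5^1* 17^1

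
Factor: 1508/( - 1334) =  - 26/23=- 2^1*13^1*23^( - 1)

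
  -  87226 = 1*( - 87226)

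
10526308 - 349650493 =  - 339124185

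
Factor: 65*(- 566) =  - 2^1 * 5^1*13^1 * 283^1 =- 36790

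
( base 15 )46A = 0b1111101000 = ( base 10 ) 1000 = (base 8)1750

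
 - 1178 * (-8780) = 10342840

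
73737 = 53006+20731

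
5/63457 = 5/63457 = 0.00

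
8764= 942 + 7822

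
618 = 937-319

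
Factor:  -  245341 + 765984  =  520643=71^1*7333^1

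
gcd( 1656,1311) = 69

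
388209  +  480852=869061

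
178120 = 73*2440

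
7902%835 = 387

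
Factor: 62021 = 109^1* 569^1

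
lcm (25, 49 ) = 1225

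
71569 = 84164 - 12595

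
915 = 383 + 532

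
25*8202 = 205050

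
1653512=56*29527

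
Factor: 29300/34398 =14650/17199 = 2^1  *  3^ (-3 ) * 5^2*7^(  -  2)*13^(-1 )* 293^1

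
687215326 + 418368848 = 1105584174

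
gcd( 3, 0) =3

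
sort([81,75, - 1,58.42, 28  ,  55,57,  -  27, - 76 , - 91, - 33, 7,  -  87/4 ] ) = [ - 91, - 76 ,-33, - 27, - 87/4, - 1,7,28,55, 57, 58.42, 75, 81 ]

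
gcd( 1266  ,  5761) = 1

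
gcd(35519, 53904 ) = 1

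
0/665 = 0 = 0.00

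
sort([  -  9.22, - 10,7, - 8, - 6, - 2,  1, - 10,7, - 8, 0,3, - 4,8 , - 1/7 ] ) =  [ - 10, - 10, - 9.22, - 8, - 8, - 6, - 4, - 2, - 1/7,0,1, 3, 7, 7, 8 ]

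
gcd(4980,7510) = 10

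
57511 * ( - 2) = -115022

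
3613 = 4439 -826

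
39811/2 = 19905  +  1/2  =  19905.50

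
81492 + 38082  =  119574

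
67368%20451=6015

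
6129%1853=570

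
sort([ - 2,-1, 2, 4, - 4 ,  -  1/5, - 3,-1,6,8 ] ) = [ - 4,-3, - 2, - 1, - 1, - 1/5,2,4,6,8 ]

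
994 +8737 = 9731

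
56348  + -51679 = 4669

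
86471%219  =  185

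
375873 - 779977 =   -  404104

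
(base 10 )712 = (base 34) kw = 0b1011001000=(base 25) 13C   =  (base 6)3144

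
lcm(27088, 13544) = 27088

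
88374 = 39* 2266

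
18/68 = 9/34 =0.26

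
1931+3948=5879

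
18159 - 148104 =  - 129945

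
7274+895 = 8169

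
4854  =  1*4854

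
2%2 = 0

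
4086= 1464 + 2622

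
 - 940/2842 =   -  470/1421 = - 0.33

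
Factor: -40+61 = 3^1*7^1 = 21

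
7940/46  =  172 + 14/23  =  172.61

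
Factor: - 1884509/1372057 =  - 11^1*67^1*857^( - 1) * 1601^(-1)*2557^1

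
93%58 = 35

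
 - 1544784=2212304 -3757088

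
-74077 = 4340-78417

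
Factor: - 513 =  - 3^3 * 19^1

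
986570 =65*15178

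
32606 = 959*34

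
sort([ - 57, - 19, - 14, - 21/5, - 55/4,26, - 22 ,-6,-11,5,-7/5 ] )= [ - 57 , - 22, - 19, - 14, - 55/4, - 11, - 6, - 21/5, - 7/5,5,26] 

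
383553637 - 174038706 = 209514931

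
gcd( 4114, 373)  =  1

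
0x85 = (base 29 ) 4H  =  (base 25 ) 58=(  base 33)41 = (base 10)133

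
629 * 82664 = 51995656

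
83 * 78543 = 6519069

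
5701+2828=8529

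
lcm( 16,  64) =64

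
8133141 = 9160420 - 1027279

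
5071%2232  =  607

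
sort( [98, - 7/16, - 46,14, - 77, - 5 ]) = [ - 77, - 46 ,  -  5 , - 7/16,14, 98] 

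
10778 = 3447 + 7331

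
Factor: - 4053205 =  - 5^1 * 13^1 *127^1 * 491^1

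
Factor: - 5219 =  - 17^1*307^1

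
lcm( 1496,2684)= 91256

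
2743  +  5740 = 8483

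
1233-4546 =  -3313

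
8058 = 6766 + 1292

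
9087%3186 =2715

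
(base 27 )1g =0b101011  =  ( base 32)1B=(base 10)43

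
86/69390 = 43/34695 = 0.00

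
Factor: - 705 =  - 3^1 * 5^1*47^1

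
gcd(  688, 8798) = 2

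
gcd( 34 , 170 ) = 34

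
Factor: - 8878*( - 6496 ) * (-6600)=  - 380631820800 = -2^9*3^1 * 5^2*7^1*11^1*23^1*29^1  *193^1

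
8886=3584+5302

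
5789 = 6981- 1192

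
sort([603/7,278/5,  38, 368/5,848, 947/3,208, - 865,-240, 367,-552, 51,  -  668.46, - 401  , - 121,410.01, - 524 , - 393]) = [ - 865, - 668.46, - 552, - 524, - 401,-393,-240, - 121 , 38,51, 278/5,368/5, 603/7 , 208,947/3, 367, 410.01 , 848]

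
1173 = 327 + 846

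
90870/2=45435 = 45435.00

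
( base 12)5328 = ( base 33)8bt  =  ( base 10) 9104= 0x2390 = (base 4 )2032100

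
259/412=259/412= 0.63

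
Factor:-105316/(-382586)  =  226/821  =  2^1*113^1* 821^(- 1 ) 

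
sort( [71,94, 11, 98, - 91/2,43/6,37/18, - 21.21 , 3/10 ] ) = [ - 91/2,-21.21,3/10, 37/18, 43/6,11,71 , 94,98]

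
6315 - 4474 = 1841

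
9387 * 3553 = 33352011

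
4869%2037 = 795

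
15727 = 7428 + 8299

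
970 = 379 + 591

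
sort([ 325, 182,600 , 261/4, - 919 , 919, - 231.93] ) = [ - 919, - 231.93,261/4,182 , 325, 600,  919]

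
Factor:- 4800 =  - 2^6*3^1*5^2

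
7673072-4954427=2718645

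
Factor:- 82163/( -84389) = 82163^1*84389^(- 1)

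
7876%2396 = 688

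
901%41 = 40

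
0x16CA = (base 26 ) 8GA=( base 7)23003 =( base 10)5834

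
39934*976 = 38975584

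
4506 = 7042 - 2536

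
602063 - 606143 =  - 4080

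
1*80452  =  80452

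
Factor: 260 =2^2*5^1 * 13^1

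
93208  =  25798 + 67410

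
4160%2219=1941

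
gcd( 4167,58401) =9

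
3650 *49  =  178850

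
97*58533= 5677701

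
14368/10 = 7184/5 = 1436.80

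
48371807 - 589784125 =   -  541412318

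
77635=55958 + 21677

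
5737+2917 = 8654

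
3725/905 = 4 + 21/181 = 4.12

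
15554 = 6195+9359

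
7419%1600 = 1019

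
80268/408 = 196+25/34 = 196.74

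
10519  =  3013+7506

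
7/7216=7/7216 =0.00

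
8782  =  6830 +1952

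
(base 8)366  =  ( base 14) 138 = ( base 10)246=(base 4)3312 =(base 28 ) 8M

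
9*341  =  3069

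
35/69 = 35/69 = 0.51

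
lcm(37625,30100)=150500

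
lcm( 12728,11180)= 827320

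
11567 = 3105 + 8462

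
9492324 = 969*9796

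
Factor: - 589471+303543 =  - 2^3 * 103^1*347^1=- 285928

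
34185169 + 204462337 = 238647506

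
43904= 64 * 686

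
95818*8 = 766544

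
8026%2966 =2094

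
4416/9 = 1472/3 = 490.67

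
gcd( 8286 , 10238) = 2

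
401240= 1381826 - 980586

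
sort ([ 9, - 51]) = [ - 51, 9 ]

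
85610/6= 42805/3=14268.33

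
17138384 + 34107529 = 51245913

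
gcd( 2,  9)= 1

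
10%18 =10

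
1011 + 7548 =8559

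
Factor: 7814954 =2^1*7^1*61^1*9151^1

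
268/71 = 3 + 55/71 = 3.77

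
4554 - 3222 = 1332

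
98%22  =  10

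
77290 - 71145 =6145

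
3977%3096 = 881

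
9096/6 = 1516  =  1516.00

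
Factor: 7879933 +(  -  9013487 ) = -2^1*281^1*2017^1 = -1133554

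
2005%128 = 85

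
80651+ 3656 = 84307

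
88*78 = 6864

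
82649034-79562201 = 3086833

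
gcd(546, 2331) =21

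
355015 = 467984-112969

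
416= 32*13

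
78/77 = 1+1/77   =  1.01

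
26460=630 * 42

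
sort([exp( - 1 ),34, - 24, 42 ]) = [  -  24,exp( - 1 ),34,42]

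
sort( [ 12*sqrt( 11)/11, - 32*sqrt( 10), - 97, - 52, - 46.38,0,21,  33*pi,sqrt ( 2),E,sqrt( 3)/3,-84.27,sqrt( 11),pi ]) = [-32*  sqrt( 10), - 97,-84.27, - 52, - 46.38,0,  sqrt(3) /3, sqrt( 2 ),E,pi, sqrt(11 ), 12*sqrt( 11)/11, 21, 33*pi ] 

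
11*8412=92532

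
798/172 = 399/86 = 4.64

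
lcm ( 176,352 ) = 352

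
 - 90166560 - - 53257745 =- 36908815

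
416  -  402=14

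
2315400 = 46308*50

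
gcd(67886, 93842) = 14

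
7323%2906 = 1511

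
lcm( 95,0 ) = 0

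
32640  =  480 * 68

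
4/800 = 1/200  =  0.01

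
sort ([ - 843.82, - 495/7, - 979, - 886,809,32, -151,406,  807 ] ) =[ - 979, - 886, - 843.82 , - 151, - 495/7,32, 406,807,  809 ]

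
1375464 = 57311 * 24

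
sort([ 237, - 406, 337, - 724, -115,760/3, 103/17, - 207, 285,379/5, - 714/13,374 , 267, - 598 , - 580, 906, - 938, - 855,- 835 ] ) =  [ - 938, - 855, - 835,-724 , - 598, - 580 ,  -  406, - 207, - 115 , - 714/13,103/17,379/5, 237, 760/3,267, 285, 337, 374, 906 ]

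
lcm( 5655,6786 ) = 33930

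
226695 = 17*13335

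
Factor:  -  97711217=-1933^1*50549^1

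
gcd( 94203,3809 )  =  1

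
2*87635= 175270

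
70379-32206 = 38173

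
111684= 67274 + 44410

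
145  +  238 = 383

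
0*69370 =0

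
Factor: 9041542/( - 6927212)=-4520771/3463606  =  -2^(- 1)*  37^1*61^1*281^ ( - 1)*2003^1*6163^(-1 )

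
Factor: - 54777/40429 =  - 3^1*19^1 * 31^2*40429^( - 1)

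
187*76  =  14212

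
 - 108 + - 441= - 549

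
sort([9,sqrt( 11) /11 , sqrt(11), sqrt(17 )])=[sqrt(11)/11, sqrt( 11),sqrt(17),9] 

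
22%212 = 22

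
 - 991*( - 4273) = 4234543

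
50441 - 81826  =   - 31385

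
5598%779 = 145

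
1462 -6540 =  - 5078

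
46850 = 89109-42259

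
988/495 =1+ 493/495 = 2.00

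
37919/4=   37919/4 = 9479.75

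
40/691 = 40/691= 0.06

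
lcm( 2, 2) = 2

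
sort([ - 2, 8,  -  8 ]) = [ - 8,  -  2, 8]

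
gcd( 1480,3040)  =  40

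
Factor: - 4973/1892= - 2^( - 2 )*11^ ( - 1 )*43^( - 1)* 4973^1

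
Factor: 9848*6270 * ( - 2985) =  - 184314675600 = -2^4 * 3^2*5^2*11^1*19^1*199^1 *1231^1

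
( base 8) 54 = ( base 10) 44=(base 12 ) 38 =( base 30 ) 1E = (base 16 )2C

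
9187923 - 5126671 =4061252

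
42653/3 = 42653/3 = 14217.67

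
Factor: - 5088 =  - 2^5*3^1*53^1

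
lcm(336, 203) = 9744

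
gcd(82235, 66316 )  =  1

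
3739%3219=520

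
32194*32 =1030208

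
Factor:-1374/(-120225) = 2/175=2^1 *5^( - 2) * 7^( - 1 )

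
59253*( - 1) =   -  59253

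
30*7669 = 230070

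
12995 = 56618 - 43623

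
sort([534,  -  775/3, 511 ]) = [-775/3,511,534]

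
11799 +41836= 53635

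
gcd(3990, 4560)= 570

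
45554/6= 22777/3 = 7592.33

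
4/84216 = 1/21054 = 0.00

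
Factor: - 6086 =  - 2^1*17^1*179^1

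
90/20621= 90/20621 =0.00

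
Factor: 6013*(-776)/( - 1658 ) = 2^2*7^1*97^1*829^( - 1) * 859^1 = 2333044/829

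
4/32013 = 4/32013 = 0.00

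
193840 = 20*9692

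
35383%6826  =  1253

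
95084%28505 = 9569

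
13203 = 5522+7681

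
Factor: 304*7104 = 2159616 = 2^10*3^1 * 19^1*37^1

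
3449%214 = 25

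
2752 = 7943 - 5191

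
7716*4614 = 35601624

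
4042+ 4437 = 8479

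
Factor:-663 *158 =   -  2^1*3^1*13^1*17^1* 79^1 = - 104754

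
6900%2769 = 1362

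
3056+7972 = 11028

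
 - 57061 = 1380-58441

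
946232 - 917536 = 28696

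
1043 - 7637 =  - 6594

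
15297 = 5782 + 9515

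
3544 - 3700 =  - 156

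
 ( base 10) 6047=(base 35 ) 4wr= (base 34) 57t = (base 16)179F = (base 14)22BD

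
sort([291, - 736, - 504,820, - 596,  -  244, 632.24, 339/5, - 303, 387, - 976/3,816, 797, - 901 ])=[ - 901, - 736, - 596,  -  504, - 976/3  , - 303, - 244, 339/5 , 291, 387,632.24,797  ,  816,820] 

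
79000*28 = 2212000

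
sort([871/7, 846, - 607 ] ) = [ - 607,871/7, 846]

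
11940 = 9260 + 2680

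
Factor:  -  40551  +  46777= 2^1* 11^1* 283^1 = 6226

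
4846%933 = 181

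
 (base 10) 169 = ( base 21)81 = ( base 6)441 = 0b10101001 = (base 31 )5e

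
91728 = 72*1274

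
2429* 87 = 211323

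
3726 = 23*162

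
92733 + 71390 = 164123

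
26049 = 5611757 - 5585708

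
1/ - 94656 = -1/94656 = - 0.00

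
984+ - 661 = 323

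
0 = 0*57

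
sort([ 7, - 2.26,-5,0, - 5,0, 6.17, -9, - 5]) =[-9,- 5, - 5, - 5, - 2.26,0,0,6.17,7] 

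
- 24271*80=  - 1941680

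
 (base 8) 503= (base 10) 323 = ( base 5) 2243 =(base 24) db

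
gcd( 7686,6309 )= 9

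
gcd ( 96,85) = 1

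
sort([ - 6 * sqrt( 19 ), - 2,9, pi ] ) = [ - 6*sqrt(19), - 2 , pi,9 ] 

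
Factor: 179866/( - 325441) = -278/503 = - 2^1*139^1*503^ ( - 1) 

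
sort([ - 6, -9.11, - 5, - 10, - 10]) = [ -10, - 10, - 9.11, - 6, - 5 ]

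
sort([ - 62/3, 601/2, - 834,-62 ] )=[ - 834 ,-62, - 62/3, 601/2]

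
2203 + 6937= 9140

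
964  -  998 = -34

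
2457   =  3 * 819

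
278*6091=1693298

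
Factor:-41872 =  - 2^4*2617^1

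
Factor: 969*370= 2^1*3^1*5^1*17^1 * 19^1 * 37^1 = 358530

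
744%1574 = 744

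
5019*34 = 170646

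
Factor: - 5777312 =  - 2^5 * 180541^1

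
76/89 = 76/89  =  0.85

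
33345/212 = 33345/212 = 157.29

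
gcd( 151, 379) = 1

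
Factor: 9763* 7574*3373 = 2^1*7^1*13^1 * 541^1* 751^1*3373^1 = 249416356826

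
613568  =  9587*64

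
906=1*906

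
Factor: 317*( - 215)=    - 5^1*43^1* 317^1 = - 68155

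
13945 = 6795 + 7150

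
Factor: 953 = 953^1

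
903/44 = 903/44 = 20.52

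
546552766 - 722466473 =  - 175913707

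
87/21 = 4 + 1/7 = 4.14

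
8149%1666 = 1485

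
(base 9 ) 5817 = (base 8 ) 10325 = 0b1000011010101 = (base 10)4309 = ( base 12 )25B1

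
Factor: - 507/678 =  - 2^( - 1 )*13^2 *113^ ( - 1) = - 169/226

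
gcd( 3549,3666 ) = 39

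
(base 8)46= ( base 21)1h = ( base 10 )38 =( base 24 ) 1e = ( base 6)102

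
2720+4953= 7673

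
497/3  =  165 + 2/3=165.67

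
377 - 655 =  - 278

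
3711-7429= - 3718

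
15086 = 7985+7101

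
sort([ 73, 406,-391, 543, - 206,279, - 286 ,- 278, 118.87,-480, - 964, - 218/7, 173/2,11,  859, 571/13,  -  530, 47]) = [-964,- 530,-480,-391, - 286, - 278 ,  -  206, - 218/7, 11,571/13,47,73 , 173/2,118.87,279,406,543, 859 ]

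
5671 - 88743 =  - 83072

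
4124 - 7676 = -3552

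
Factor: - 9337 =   -  9337^1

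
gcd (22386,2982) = 42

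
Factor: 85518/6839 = 2^1 * 3^2*7^( - 1 ) * 977^( - 1 ) * 4751^1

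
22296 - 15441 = 6855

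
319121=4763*67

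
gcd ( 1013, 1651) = 1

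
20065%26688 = 20065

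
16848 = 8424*2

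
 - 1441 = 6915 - 8356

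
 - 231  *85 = - 19635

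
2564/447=5  +  329/447 = 5.74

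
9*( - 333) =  - 2997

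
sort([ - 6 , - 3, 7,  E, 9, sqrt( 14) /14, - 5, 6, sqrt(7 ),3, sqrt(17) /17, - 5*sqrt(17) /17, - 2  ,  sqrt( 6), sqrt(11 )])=[  -  6,  -  5, - 3, - 2, - 5*sqrt(17)/17,sqrt(17) /17, sqrt( 14) /14,sqrt ( 6) , sqrt( 7), E, 3,sqrt(11), 6, 7, 9]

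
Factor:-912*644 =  - 587328 = - 2^6*3^1*7^1*19^1*23^1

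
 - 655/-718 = 655/718 = 0.91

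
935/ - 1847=-1 + 912/1847  =  - 0.51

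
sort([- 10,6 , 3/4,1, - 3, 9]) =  [-10, - 3, 3/4, 1, 6, 9 ]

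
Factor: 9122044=2^2 * 1181^1*1931^1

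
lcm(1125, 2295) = 57375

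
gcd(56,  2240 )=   56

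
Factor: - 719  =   - 719^1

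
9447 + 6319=15766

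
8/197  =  8/197 = 0.04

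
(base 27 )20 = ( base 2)110110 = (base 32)1M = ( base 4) 312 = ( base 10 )54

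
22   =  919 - 897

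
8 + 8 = 16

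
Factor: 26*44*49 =2^3*7^2*11^1*13^1 = 56056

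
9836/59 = 166 + 42/59 = 166.71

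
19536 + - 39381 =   -  19845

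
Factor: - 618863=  - 7^1*211^1*419^1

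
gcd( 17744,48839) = 1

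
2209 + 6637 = 8846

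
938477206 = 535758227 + 402718979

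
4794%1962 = 870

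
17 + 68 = 85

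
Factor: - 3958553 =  - 23^1*109^1*1579^1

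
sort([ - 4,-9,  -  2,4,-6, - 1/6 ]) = [-9, - 6, - 4,  -  2,- 1/6,4 ]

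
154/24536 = 77/12268 = 0.01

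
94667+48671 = 143338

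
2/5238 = 1/2619 = 0.00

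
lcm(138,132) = 3036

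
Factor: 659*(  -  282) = -185838 = - 2^1*3^1*47^1*659^1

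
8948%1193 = 597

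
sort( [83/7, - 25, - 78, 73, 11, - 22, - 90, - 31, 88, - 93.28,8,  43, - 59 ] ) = [ - 93.28 , - 90, - 78, - 59, - 31,- 25, - 22,8,11, 83/7,43,73,88] 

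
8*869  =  6952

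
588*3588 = 2109744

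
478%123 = 109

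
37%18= 1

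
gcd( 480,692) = 4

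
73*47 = 3431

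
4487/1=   4487 = 4487.00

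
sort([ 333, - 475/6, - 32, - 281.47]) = [ - 281.47, - 475/6 , - 32, 333 ] 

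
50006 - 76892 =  - 26886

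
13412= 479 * 28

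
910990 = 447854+463136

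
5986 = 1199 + 4787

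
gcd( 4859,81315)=1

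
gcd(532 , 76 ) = 76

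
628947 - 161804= 467143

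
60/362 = 30/181 = 0.17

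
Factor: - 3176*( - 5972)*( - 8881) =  - 168446566432 = - 2^5*83^1*107^1*397^1*1493^1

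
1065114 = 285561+779553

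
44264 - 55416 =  - 11152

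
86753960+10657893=97411853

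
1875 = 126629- 124754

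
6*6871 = 41226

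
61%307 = 61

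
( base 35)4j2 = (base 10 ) 5567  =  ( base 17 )1248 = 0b1010110111111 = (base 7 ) 22142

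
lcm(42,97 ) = 4074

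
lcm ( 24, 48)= 48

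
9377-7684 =1693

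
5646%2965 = 2681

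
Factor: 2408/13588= 2^1*7^1*79^(-1 ) = 14/79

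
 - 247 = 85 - 332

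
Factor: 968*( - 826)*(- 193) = 154316624 = 2^4 * 7^1*11^2 * 59^1*193^1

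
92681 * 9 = 834129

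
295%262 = 33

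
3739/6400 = 3739/6400   =  0.58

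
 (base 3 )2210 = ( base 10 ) 75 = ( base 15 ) 50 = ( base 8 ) 113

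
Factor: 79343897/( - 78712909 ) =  - 11^( - 1)*41^1*103^( - 1 ) *69473^ ( - 1)  *  1935217^1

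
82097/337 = 82097/337= 243.61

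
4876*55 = 268180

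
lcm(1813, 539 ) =19943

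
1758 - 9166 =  -7408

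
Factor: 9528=2^3*3^1*397^1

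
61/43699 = 61/43699 = 0.00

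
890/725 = 1 + 33/145 = 1.23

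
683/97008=683/97008 = 0.01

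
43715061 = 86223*507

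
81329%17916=9665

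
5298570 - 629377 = 4669193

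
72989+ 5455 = 78444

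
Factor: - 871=-13^1*67^1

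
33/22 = 1 + 1/2 =1.50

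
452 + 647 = 1099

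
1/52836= 1/52836=0.00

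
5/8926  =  5/8926 = 0.00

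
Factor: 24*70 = 2^4*3^1*5^1*7^1 = 1680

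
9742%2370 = 262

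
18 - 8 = 10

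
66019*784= 51758896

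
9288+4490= 13778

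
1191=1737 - 546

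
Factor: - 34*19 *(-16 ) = 2^5*17^1 * 19^1 = 10336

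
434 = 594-160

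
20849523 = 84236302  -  63386779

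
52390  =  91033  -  38643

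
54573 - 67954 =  - 13381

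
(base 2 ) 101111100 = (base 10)380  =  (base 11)316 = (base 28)DG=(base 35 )AU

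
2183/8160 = 2183/8160= 0.27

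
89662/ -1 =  - 89662/1 = - 89662.00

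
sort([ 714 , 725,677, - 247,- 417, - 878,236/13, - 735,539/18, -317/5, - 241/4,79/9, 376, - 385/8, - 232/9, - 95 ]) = [ - 878,-735, - 417,- 247,- 95, - 317/5,-241/4, - 385/8, - 232/9,79/9, 236/13,539/18,  376,677, 714,725] 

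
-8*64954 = -519632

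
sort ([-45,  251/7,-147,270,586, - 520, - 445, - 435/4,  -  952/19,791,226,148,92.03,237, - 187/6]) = [ -520, - 445, - 147,  -  435/4, - 952/19 , - 45, - 187/6,251/7,92.03,148,226,237, 270, 586,791] 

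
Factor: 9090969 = 3^1*251^1*12073^1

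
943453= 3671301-2727848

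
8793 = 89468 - 80675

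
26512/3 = 26512/3 = 8837.33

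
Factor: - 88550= - 2^1*5^2 * 7^1*11^1*23^1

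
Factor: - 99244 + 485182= 385938 = 2^1*3^3 * 7^1*1021^1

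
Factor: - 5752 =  - 2^3 *719^1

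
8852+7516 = 16368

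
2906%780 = 566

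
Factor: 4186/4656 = 2^( - 3 )*3^( - 1 ) * 7^1 * 13^1 * 23^1*97^(- 1) = 2093/2328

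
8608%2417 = 1357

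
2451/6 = 408 + 1/2 = 408.50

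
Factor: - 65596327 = -157^1 * 417811^1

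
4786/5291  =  4786/5291 = 0.90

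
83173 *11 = 914903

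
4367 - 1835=2532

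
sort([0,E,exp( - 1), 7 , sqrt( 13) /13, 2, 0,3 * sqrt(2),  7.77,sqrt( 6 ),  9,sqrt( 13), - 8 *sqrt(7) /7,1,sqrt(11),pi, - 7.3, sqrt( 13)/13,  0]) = [ - 7.3,-8*sqrt(7 )/7,  0,0,  0 , sqrt( 13) /13,sqrt( 13 )/13,exp( - 1 )  ,  1 , 2,sqrt( 6 ),E, pi  ,  sqrt (11 ) , sqrt( 13), 3 *sqrt( 2), 7  ,  7.77,  9]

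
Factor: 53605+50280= 5^1*79^1*263^1 =103885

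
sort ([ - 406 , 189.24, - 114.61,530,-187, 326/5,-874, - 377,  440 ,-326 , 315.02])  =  [- 874, - 406,  -  377,-326,-187, - 114.61,326/5, 189.24,315.02, 440,530 ] 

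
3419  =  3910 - 491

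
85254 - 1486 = 83768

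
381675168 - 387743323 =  - 6068155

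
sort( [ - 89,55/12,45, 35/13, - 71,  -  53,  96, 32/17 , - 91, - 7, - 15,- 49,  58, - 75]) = [-91,  -  89 ,-75, -71,  -  53,-49 , - 15, - 7, 32/17 , 35/13 , 55/12,45,58 , 96]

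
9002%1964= 1146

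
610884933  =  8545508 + 602339425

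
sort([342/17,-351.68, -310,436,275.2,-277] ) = [ - 351.68, - 310, - 277,  342/17,275.2, 436 ] 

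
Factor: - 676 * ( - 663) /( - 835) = -448188/835=- 2^2 *3^1*5^(- 1)* 13^3 *17^1*167^(-1)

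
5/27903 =5/27903 = 0.00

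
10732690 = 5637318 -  - 5095372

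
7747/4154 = 1+3593/4154 = 1.86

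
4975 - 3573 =1402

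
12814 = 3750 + 9064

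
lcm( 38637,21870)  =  1159110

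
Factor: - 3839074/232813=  - 2^1*7^( - 1 )*79^( - 1) * 421^(- 1 )*1193^1*1609^1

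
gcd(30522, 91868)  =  2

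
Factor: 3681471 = 3^1*1227157^1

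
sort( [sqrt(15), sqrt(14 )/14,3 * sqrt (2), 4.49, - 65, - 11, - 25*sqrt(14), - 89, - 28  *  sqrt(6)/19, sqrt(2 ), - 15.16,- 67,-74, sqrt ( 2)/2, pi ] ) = [ - 25*sqrt( 14), - 89, - 74, - 67, - 65, - 15.16, - 11, - 28 * sqrt( 6 ) /19,  sqrt(14)/14,sqrt ( 2)/2, sqrt( 2) , pi,  sqrt( 15), 3 * sqrt(2),4.49 ]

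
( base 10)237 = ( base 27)8L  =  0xed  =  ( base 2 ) 11101101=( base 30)7R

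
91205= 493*185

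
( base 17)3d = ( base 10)64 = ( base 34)1U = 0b1000000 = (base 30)24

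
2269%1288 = 981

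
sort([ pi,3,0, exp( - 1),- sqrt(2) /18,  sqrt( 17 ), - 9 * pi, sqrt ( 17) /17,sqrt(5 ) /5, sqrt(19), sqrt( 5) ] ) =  [ - 9*pi, - sqrt(2 )/18, 0, sqrt(17)/17, exp(  -  1 ), sqrt(5)/5, sqrt(5), 3,pi, sqrt(17), sqrt(19)]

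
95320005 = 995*95799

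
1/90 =1/90 = 0.01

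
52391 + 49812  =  102203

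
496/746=248/373 =0.66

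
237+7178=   7415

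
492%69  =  9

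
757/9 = 757/9  =  84.11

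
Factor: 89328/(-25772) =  - 22332/6443 = -2^2*3^1*17^(-1)*379^(-1)*1861^1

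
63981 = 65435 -1454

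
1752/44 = 39 + 9/11 = 39.82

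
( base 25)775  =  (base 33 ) 461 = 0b1000111001011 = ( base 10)4555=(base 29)5C2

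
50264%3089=840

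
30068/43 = 699 + 11/43 = 699.26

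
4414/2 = 2207 = 2207.00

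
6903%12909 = 6903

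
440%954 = 440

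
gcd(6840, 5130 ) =1710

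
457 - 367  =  90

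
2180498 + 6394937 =8575435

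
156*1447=225732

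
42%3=0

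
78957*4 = 315828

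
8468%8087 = 381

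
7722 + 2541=10263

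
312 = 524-212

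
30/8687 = 30/8687 = 0.00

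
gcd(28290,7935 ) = 345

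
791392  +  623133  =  1414525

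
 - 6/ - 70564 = 3/35282 = 0.00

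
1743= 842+901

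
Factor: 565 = 5^1*113^1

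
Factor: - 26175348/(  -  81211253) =2^2*3^2 * 47^( - 1)*271^1*349^( - 1)*2683^1*4951^(-1 )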